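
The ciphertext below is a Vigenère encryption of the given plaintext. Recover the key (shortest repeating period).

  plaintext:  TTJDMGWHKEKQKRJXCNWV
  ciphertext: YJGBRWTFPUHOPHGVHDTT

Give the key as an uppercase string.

FQXY

  i= 0: Y-T =  5 → F
  i= 1: J-T = 16 → Q
  i= 2: G-J = 23 → X
  i= 3: B-D = 24 → Y
  i= 4: R-M =  5 → F
  i= 5: W-G = 16 → Q
  i= 6: T-W = 23 → X
  i= 7: F-H = 24 → Y
  i= 8: P-K =  5 → F
  i= 9: U-E = 16 → Q
  i=10: H-K = 23 → X
  i=11: O-Q = 24 → Y
  i=12: P-K =  5 → F
  i=13: H-R = 16 → Q
  i=14: G-J = 23 → X
  i=15: V-X = 24 → Y
  i=16: H-C =  5 → F
  i=17: D-N = 16 → Q
  i=18: T-W = 23 → X
  i=19: T-V = 24 → Y
  shifts repeat with period 4: FQXY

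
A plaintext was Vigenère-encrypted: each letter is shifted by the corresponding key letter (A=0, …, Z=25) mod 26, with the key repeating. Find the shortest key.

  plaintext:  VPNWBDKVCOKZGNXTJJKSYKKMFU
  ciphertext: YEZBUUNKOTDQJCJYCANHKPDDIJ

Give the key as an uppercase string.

DPMFTR

  i= 0: Y-V =  3 → D
  i= 1: E-P = 15 → P
  i= 2: Z-N = 12 → M
  i= 3: B-W =  5 → F
  i= 4: U-B = 19 → T
  i= 5: U-D = 17 → R
  i= 6: N-K =  3 → D
  i= 7: K-V = 15 → P
  i= 8: O-C = 12 → M
  i= 9: T-O =  5 → F
  i=10: D-K = 19 → T
  i=11: Q-Z = 17 → R
  i=12: J-G =  3 → D
  i=13: C-N = 15 → P
  i=14: J-X = 12 → M
  i=15: Y-T =  5 → F
  i=16: C-J = 19 → T
  i=17: A-J = 17 → R
  i=18: N-K =  3 → D
  i=19: H-S = 15 → P
  i=20: K-Y = 12 → M
  i=21: P-K =  5 → F
  i=22: D-K = 19 → T
  i=23: D-M = 17 → R
  i=24: I-F =  3 → D
  i=25: J-U = 15 → P
  shifts repeat with period 6: DPMFTR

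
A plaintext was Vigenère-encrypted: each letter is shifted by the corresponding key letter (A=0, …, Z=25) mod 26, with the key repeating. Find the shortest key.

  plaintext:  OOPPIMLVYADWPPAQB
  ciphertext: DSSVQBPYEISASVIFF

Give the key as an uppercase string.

  i= 0: D-O = 15 → P
  i= 1: S-O =  4 → E
  i= 2: S-P =  3 → D
  i= 3: V-P =  6 → G
  i= 4: Q-I =  8 → I
  i= 5: B-M = 15 → P
  i= 6: P-L =  4 → E
  i= 7: Y-V =  3 → D
  i= 8: E-Y =  6 → G
  i= 9: I-A =  8 → I
  i=10: S-D = 15 → P
  i=11: A-W =  4 → E
  i=12: S-P =  3 → D
  i=13: V-P =  6 → G
  i=14: I-A =  8 → I
  i=15: F-Q = 15 → P
  i=16: F-B =  4 → E
  shifts repeat with period 5: PEDGI

PEDGI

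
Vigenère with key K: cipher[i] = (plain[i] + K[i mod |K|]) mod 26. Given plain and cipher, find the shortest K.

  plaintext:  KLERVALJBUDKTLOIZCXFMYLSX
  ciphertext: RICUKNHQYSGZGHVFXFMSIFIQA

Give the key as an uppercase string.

HXYDPNW

  i= 0: R-K =  7 → H
  i= 1: I-L = 23 → X
  i= 2: C-E = 24 → Y
  i= 3: U-R =  3 → D
  i= 4: K-V = 15 → P
  i= 5: N-A = 13 → N
  i= 6: H-L = 22 → W
  i= 7: Q-J =  7 → H
  i= 8: Y-B = 23 → X
  i= 9: S-U = 24 → Y
  i=10: G-D =  3 → D
  i=11: Z-K = 15 → P
  i=12: G-T = 13 → N
  i=13: H-L = 22 → W
  i=14: V-O =  7 → H
  i=15: F-I = 23 → X
  i=16: X-Z = 24 → Y
  i=17: F-C =  3 → D
  i=18: M-X = 15 → P
  i=19: S-F = 13 → N
  i=20: I-M = 22 → W
  i=21: F-Y =  7 → H
  i=22: I-L = 23 → X
  i=23: Q-S = 24 → Y
  i=24: A-X =  3 → D
  shifts repeat with period 7: HXYDPNW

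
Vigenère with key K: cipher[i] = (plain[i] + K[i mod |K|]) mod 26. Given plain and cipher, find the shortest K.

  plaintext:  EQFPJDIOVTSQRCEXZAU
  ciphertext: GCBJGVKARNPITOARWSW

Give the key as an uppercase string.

CMWUXS

  i= 0: G-E =  2 → C
  i= 1: C-Q = 12 → M
  i= 2: B-F = 22 → W
  i= 3: J-P = 20 → U
  i= 4: G-J = 23 → X
  i= 5: V-D = 18 → S
  i= 6: K-I =  2 → C
  i= 7: A-O = 12 → M
  i= 8: R-V = 22 → W
  i= 9: N-T = 20 → U
  i=10: P-S = 23 → X
  i=11: I-Q = 18 → S
  i=12: T-R =  2 → C
  i=13: O-C = 12 → M
  i=14: A-E = 22 → W
  i=15: R-X = 20 → U
  i=16: W-Z = 23 → X
  i=17: S-A = 18 → S
  i=18: W-U =  2 → C
  shifts repeat with period 6: CMWUXS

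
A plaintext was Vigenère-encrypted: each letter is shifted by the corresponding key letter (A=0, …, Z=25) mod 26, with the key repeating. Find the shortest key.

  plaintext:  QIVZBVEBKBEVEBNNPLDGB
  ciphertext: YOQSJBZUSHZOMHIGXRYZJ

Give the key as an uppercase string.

IGVT

  i= 0: Y-Q =  8 → I
  i= 1: O-I =  6 → G
  i= 2: Q-V = 21 → V
  i= 3: S-Z = 19 → T
  i= 4: J-B =  8 → I
  i= 5: B-V =  6 → G
  i= 6: Z-E = 21 → V
  i= 7: U-B = 19 → T
  i= 8: S-K =  8 → I
  i= 9: H-B =  6 → G
  i=10: Z-E = 21 → V
  i=11: O-V = 19 → T
  i=12: M-E =  8 → I
  i=13: H-B =  6 → G
  i=14: I-N = 21 → V
  i=15: G-N = 19 → T
  i=16: X-P =  8 → I
  i=17: R-L =  6 → G
  i=18: Y-D = 21 → V
  i=19: Z-G = 19 → T
  i=20: J-B =  8 → I
  shifts repeat with period 4: IGVT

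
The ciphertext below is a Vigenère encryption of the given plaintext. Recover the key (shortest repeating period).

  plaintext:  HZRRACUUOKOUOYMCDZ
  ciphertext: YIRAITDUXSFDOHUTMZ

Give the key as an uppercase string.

RJAJI

  i= 0: Y-H = 17 → R
  i= 1: I-Z =  9 → J
  i= 2: R-R =  0 → A
  i= 3: A-R =  9 → J
  i= 4: I-A =  8 → I
  i= 5: T-C = 17 → R
  i= 6: D-U =  9 → J
  i= 7: U-U =  0 → A
  i= 8: X-O =  9 → J
  i= 9: S-K =  8 → I
  i=10: F-O = 17 → R
  i=11: D-U =  9 → J
  i=12: O-O =  0 → A
  i=13: H-Y =  9 → J
  i=14: U-M =  8 → I
  i=15: T-C = 17 → R
  i=16: M-D =  9 → J
  i=17: Z-Z =  0 → A
  shifts repeat with period 5: RJAJI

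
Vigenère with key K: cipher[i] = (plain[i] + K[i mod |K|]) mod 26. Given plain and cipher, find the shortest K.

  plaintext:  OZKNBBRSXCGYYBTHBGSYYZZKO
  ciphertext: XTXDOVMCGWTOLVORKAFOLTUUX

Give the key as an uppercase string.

JUNQNUVK

  i= 0: X-O =  9 → J
  i= 1: T-Z = 20 → U
  i= 2: X-K = 13 → N
  i= 3: D-N = 16 → Q
  i= 4: O-B = 13 → N
  i= 5: V-B = 20 → U
  i= 6: M-R = 21 → V
  i= 7: C-S = 10 → K
  i= 8: G-X =  9 → J
  i= 9: W-C = 20 → U
  i=10: T-G = 13 → N
  i=11: O-Y = 16 → Q
  i=12: L-Y = 13 → N
  i=13: V-B = 20 → U
  i=14: O-T = 21 → V
  i=15: R-H = 10 → K
  i=16: K-B =  9 → J
  i=17: A-G = 20 → U
  i=18: F-S = 13 → N
  i=19: O-Y = 16 → Q
  i=20: L-Y = 13 → N
  i=21: T-Z = 20 → U
  i=22: U-Z = 21 → V
  i=23: U-K = 10 → K
  i=24: X-O =  9 → J
  shifts repeat with period 8: JUNQNUVK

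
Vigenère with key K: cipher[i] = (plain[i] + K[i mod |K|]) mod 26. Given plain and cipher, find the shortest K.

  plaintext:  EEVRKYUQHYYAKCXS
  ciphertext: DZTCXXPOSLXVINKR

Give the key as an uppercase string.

  i= 0: D-E = 25 → Z
  i= 1: Z-E = 21 → V
  i= 2: T-V = 24 → Y
  i= 3: C-R = 11 → L
  i= 4: X-K = 13 → N
  i= 5: X-Y = 25 → Z
  i= 6: P-U = 21 → V
  i= 7: O-Q = 24 → Y
  i= 8: S-H = 11 → L
  i= 9: L-Y = 13 → N
  i=10: X-Y = 25 → Z
  i=11: V-A = 21 → V
  i=12: I-K = 24 → Y
  i=13: N-C = 11 → L
  i=14: K-X = 13 → N
  i=15: R-S = 25 → Z
  shifts repeat with period 5: ZVYLN

ZVYLN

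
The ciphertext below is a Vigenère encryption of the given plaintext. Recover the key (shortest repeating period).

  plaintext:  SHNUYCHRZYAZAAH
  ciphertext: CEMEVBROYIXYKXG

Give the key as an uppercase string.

KXZ

  i= 0: C-S = 10 → K
  i= 1: E-H = 23 → X
  i= 2: M-N = 25 → Z
  i= 3: E-U = 10 → K
  i= 4: V-Y = 23 → X
  i= 5: B-C = 25 → Z
  i= 6: R-H = 10 → K
  i= 7: O-R = 23 → X
  i= 8: Y-Z = 25 → Z
  i= 9: I-Y = 10 → K
  i=10: X-A = 23 → X
  i=11: Y-Z = 25 → Z
  i=12: K-A = 10 → K
  i=13: X-A = 23 → X
  i=14: G-H = 25 → Z
  shifts repeat with period 3: KXZ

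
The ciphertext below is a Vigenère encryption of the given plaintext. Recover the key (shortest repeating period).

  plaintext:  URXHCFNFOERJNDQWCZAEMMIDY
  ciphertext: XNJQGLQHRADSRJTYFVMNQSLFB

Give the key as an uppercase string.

  i= 0: X-U =  3 → D
  i= 1: N-R = 22 → W
  i= 2: J-X = 12 → M
  i= 3: Q-H =  9 → J
  i= 4: G-C =  4 → E
  i= 5: L-F =  6 → G
  i= 6: Q-N =  3 → D
  i= 7: H-F =  2 → C
  i= 8: R-O =  3 → D
  i= 9: A-E = 22 → W
  i=10: D-R = 12 → M
  i=11: S-J =  9 → J
  i=12: R-N =  4 → E
  i=13: J-D =  6 → G
  i=14: T-Q =  3 → D
  i=15: Y-W =  2 → C
  i=16: F-C =  3 → D
  i=17: V-Z = 22 → W
  i=18: M-A = 12 → M
  i=19: N-E =  9 → J
  i=20: Q-M =  4 → E
  i=21: S-M =  6 → G
  i=22: L-I =  3 → D
  i=23: F-D =  2 → C
  i=24: B-Y =  3 → D
  shifts repeat with period 8: DWMJEGDC

DWMJEGDC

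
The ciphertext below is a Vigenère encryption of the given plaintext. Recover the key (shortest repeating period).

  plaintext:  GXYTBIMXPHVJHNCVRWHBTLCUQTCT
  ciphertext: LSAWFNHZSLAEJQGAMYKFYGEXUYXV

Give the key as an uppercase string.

FVCDE

  i= 0: L-G =  5 → F
  i= 1: S-X = 21 → V
  i= 2: A-Y =  2 → C
  i= 3: W-T =  3 → D
  i= 4: F-B =  4 → E
  i= 5: N-I =  5 → F
  i= 6: H-M = 21 → V
  i= 7: Z-X =  2 → C
  i= 8: S-P =  3 → D
  i= 9: L-H =  4 → E
  i=10: A-V =  5 → F
  i=11: E-J = 21 → V
  i=12: J-H =  2 → C
  i=13: Q-N =  3 → D
  i=14: G-C =  4 → E
  i=15: A-V =  5 → F
  i=16: M-R = 21 → V
  i=17: Y-W =  2 → C
  i=18: K-H =  3 → D
  i=19: F-B =  4 → E
  i=20: Y-T =  5 → F
  i=21: G-L = 21 → V
  i=22: E-C =  2 → C
  i=23: X-U =  3 → D
  i=24: U-Q =  4 → E
  i=25: Y-T =  5 → F
  i=26: X-C = 21 → V
  i=27: V-T =  2 → C
  shifts repeat with period 5: FVCDE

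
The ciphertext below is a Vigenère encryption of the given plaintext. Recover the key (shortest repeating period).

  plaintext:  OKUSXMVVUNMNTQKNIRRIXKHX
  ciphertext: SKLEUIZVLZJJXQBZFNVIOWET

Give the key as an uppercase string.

EARMXW

  i= 0: S-O =  4 → E
  i= 1: K-K =  0 → A
  i= 2: L-U = 17 → R
  i= 3: E-S = 12 → M
  i= 4: U-X = 23 → X
  i= 5: I-M = 22 → W
  i= 6: Z-V =  4 → E
  i= 7: V-V =  0 → A
  i= 8: L-U = 17 → R
  i= 9: Z-N = 12 → M
  i=10: J-M = 23 → X
  i=11: J-N = 22 → W
  i=12: X-T =  4 → E
  i=13: Q-Q =  0 → A
  i=14: B-K = 17 → R
  i=15: Z-N = 12 → M
  i=16: F-I = 23 → X
  i=17: N-R = 22 → W
  i=18: V-R =  4 → E
  i=19: I-I =  0 → A
  i=20: O-X = 17 → R
  i=21: W-K = 12 → M
  i=22: E-H = 23 → X
  i=23: T-X = 22 → W
  shifts repeat with period 6: EARMXW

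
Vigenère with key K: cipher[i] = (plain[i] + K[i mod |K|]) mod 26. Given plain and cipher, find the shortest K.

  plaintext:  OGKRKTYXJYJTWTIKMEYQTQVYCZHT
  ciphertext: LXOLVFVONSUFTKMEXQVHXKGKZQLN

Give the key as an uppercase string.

  i= 0: L-O = 23 → X
  i= 1: X-G = 17 → R
  i= 2: O-K =  4 → E
  i= 3: L-R = 20 → U
  i= 4: V-K = 11 → L
  i= 5: F-T = 12 → M
  i= 6: V-Y = 23 → X
  i= 7: O-X = 17 → R
  i= 8: N-J =  4 → E
  i= 9: S-Y = 20 → U
  i=10: U-J = 11 → L
  i=11: F-T = 12 → M
  i=12: T-W = 23 → X
  i=13: K-T = 17 → R
  i=14: M-I =  4 → E
  i=15: E-K = 20 → U
  i=16: X-M = 11 → L
  i=17: Q-E = 12 → M
  i=18: V-Y = 23 → X
  i=19: H-Q = 17 → R
  i=20: X-T =  4 → E
  i=21: K-Q = 20 → U
  i=22: G-V = 11 → L
  i=23: K-Y = 12 → M
  i=24: Z-C = 23 → X
  i=25: Q-Z = 17 → R
  i=26: L-H =  4 → E
  i=27: N-T = 20 → U
  shifts repeat with period 6: XREULM

XREULM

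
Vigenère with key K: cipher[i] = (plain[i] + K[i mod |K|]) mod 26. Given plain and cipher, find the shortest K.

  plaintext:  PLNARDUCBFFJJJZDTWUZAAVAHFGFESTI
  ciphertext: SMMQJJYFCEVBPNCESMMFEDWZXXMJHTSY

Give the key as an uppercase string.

  i= 0: S-P =  3 → D
  i= 1: M-L =  1 → B
  i= 2: M-N = 25 → Z
  i= 3: Q-A = 16 → Q
  i= 4: J-R = 18 → S
  i= 5: J-D =  6 → G
  i= 6: Y-U =  4 → E
  i= 7: F-C =  3 → D
  i= 8: C-B =  1 → B
  i= 9: E-F = 25 → Z
  i=10: V-F = 16 → Q
  i=11: B-J = 18 → S
  i=12: P-J =  6 → G
  i=13: N-J =  4 → E
  i=14: C-Z =  3 → D
  i=15: E-D =  1 → B
  i=16: S-T = 25 → Z
  i=17: M-W = 16 → Q
  i=18: M-U = 18 → S
  i=19: F-Z =  6 → G
  i=20: E-A =  4 → E
  i=21: D-A =  3 → D
  i=22: W-V =  1 → B
  i=23: Z-A = 25 → Z
  i=24: X-H = 16 → Q
  i=25: X-F = 18 → S
  i=26: M-G =  6 → G
  i=27: J-F =  4 → E
  i=28: H-E =  3 → D
  i=29: T-S =  1 → B
  i=30: S-T = 25 → Z
  i=31: Y-I = 16 → Q
  shifts repeat with period 7: DBZQSGE

DBZQSGE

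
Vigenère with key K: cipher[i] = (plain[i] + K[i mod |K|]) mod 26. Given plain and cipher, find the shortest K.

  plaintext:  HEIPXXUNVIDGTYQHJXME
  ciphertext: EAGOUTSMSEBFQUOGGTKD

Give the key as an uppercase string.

  i= 0: E-H = 23 → X
  i= 1: A-E = 22 → W
  i= 2: G-I = 24 → Y
  i= 3: O-P = 25 → Z
  i= 4: U-X = 23 → X
  i= 5: T-X = 22 → W
  i= 6: S-U = 24 → Y
  i= 7: M-N = 25 → Z
  i= 8: S-V = 23 → X
  i= 9: E-I = 22 → W
  i=10: B-D = 24 → Y
  i=11: F-G = 25 → Z
  i=12: Q-T = 23 → X
  i=13: U-Y = 22 → W
  i=14: O-Q = 24 → Y
  i=15: G-H = 25 → Z
  i=16: G-J = 23 → X
  i=17: T-X = 22 → W
  i=18: K-M = 24 → Y
  i=19: D-E = 25 → Z
  shifts repeat with period 4: XWYZ

XWYZ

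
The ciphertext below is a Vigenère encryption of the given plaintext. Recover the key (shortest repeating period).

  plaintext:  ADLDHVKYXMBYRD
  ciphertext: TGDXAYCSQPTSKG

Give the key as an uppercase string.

TDSU

  i= 0: T-A = 19 → T
  i= 1: G-D =  3 → D
  i= 2: D-L = 18 → S
  i= 3: X-D = 20 → U
  i= 4: A-H = 19 → T
  i= 5: Y-V =  3 → D
  i= 6: C-K = 18 → S
  i= 7: S-Y = 20 → U
  i= 8: Q-X = 19 → T
  i= 9: P-M =  3 → D
  i=10: T-B = 18 → S
  i=11: S-Y = 20 → U
  i=12: K-R = 19 → T
  i=13: G-D =  3 → D
  shifts repeat with period 4: TDSU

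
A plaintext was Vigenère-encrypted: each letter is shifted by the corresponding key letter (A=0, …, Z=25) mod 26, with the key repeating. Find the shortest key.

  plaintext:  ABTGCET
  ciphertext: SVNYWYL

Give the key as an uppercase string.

  i= 0: S-A = 18 → S
  i= 1: V-B = 20 → U
  i= 2: N-T = 20 → U
  i= 3: Y-G = 18 → S
  i= 4: W-C = 20 → U
  i= 5: Y-E = 20 → U
  i= 6: L-T = 18 → S
  shifts repeat with period 3: SUU

SUU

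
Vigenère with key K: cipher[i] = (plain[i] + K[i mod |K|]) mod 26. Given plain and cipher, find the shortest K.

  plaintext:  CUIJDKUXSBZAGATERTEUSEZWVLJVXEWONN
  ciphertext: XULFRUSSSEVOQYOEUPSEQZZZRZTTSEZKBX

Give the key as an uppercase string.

  i= 0: X-C = 21 → V
  i= 1: U-U =  0 → A
  i= 2: L-I =  3 → D
  i= 3: F-J = 22 → W
  i= 4: R-D = 14 → O
  i= 5: U-K = 10 → K
  i= 6: S-U = 24 → Y
  i= 7: S-X = 21 → V
  i= 8: S-S =  0 → A
  i= 9: E-B =  3 → D
  i=10: V-Z = 22 → W
  i=11: O-A = 14 → O
  i=12: Q-G = 10 → K
  i=13: Y-A = 24 → Y
  i=14: O-T = 21 → V
  i=15: E-E =  0 → A
  i=16: U-R =  3 → D
  i=17: P-T = 22 → W
  i=18: S-E = 14 → O
  i=19: E-U = 10 → K
  i=20: Q-S = 24 → Y
  i=21: Z-E = 21 → V
  i=22: Z-Z =  0 → A
  i=23: Z-W =  3 → D
  i=24: R-V = 22 → W
  i=25: Z-L = 14 → O
  i=26: T-J = 10 → K
  i=27: T-V = 24 → Y
  i=28: S-X = 21 → V
  i=29: E-E =  0 → A
  i=30: Z-W =  3 → D
  i=31: K-O = 22 → W
  i=32: B-N = 14 → O
  i=33: X-N = 10 → K
  shifts repeat with period 7: VADWOKY

VADWOKY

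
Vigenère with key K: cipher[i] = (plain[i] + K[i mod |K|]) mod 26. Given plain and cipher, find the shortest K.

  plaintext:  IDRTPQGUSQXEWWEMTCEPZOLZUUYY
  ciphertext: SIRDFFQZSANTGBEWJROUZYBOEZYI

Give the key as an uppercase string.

  i= 0: S-I = 10 → K
  i= 1: I-D =  5 → F
  i= 2: R-R =  0 → A
  i= 3: D-T = 10 → K
  i= 4: F-P = 16 → Q
  i= 5: F-Q = 15 → P
  i= 6: Q-G = 10 → K
  i= 7: Z-U =  5 → F
  i= 8: S-S =  0 → A
  i= 9: A-Q = 10 → K
  i=10: N-X = 16 → Q
  i=11: T-E = 15 → P
  i=12: G-W = 10 → K
  i=13: B-W =  5 → F
  i=14: E-E =  0 → A
  i=15: W-M = 10 → K
  i=16: J-T = 16 → Q
  i=17: R-C = 15 → P
  i=18: O-E = 10 → K
  i=19: U-P =  5 → F
  i=20: Z-Z =  0 → A
  i=21: Y-O = 10 → K
  i=22: B-L = 16 → Q
  i=23: O-Z = 15 → P
  i=24: E-U = 10 → K
  i=25: Z-U =  5 → F
  i=26: Y-Y =  0 → A
  i=27: I-Y = 10 → K
  shifts repeat with period 6: KFAKQP

KFAKQP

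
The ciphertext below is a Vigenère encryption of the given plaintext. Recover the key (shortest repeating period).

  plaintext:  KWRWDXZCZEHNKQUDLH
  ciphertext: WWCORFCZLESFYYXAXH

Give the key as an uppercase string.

MALSOIDX

  i= 0: W-K = 12 → M
  i= 1: W-W =  0 → A
  i= 2: C-R = 11 → L
  i= 3: O-W = 18 → S
  i= 4: R-D = 14 → O
  i= 5: F-X =  8 → I
  i= 6: C-Z =  3 → D
  i= 7: Z-C = 23 → X
  i= 8: L-Z = 12 → M
  i= 9: E-E =  0 → A
  i=10: S-H = 11 → L
  i=11: F-N = 18 → S
  i=12: Y-K = 14 → O
  i=13: Y-Q =  8 → I
  i=14: X-U =  3 → D
  i=15: A-D = 23 → X
  i=16: X-L = 12 → M
  i=17: H-H =  0 → A
  shifts repeat with period 8: MALSOIDX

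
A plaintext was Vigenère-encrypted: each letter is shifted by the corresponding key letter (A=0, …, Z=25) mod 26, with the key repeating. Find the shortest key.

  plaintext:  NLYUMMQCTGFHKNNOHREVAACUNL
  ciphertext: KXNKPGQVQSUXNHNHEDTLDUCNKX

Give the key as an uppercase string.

XMPQDUAT

  i= 0: K-N = 23 → X
  i= 1: X-L = 12 → M
  i= 2: N-Y = 15 → P
  i= 3: K-U = 16 → Q
  i= 4: P-M =  3 → D
  i= 5: G-M = 20 → U
  i= 6: Q-Q =  0 → A
  i= 7: V-C = 19 → T
  i= 8: Q-T = 23 → X
  i= 9: S-G = 12 → M
  i=10: U-F = 15 → P
  i=11: X-H = 16 → Q
  i=12: N-K =  3 → D
  i=13: H-N = 20 → U
  i=14: N-N =  0 → A
  i=15: H-O = 19 → T
  i=16: E-H = 23 → X
  i=17: D-R = 12 → M
  i=18: T-E = 15 → P
  i=19: L-V = 16 → Q
  i=20: D-A =  3 → D
  i=21: U-A = 20 → U
  i=22: C-C =  0 → A
  i=23: N-U = 19 → T
  i=24: K-N = 23 → X
  i=25: X-L = 12 → M
  shifts repeat with period 8: XMPQDUAT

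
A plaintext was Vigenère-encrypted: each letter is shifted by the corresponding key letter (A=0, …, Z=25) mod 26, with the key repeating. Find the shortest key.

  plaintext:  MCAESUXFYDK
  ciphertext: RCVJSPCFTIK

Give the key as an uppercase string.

  i= 0: R-M =  5 → F
  i= 1: C-C =  0 → A
  i= 2: V-A = 21 → V
  i= 3: J-E =  5 → F
  i= 4: S-S =  0 → A
  i= 5: P-U = 21 → V
  i= 6: C-X =  5 → F
  i= 7: F-F =  0 → A
  i= 8: T-Y = 21 → V
  i= 9: I-D =  5 → F
  i=10: K-K =  0 → A
  shifts repeat with period 3: FAV

FAV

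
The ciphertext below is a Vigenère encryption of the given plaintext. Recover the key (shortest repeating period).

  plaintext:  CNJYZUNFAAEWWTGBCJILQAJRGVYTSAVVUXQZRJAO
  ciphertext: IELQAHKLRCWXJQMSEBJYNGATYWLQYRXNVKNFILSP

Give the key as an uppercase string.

  i= 0: I-C =  6 → G
  i= 1: E-N = 17 → R
  i= 2: L-J =  2 → C
  i= 3: Q-Y = 18 → S
  i= 4: A-Z =  1 → B
  i= 5: H-U = 13 → N
  i= 6: K-N = 23 → X
  i= 7: L-F =  6 → G
  i= 8: R-A = 17 → R
  i= 9: C-A =  2 → C
  i=10: W-E = 18 → S
  i=11: X-W =  1 → B
  i=12: J-W = 13 → N
  i=13: Q-T = 23 → X
  i=14: M-G =  6 → G
  i=15: S-B = 17 → R
  i=16: E-C =  2 → C
  i=17: B-J = 18 → S
  i=18: J-I =  1 → B
  i=19: Y-L = 13 → N
  i=20: N-Q = 23 → X
  i=21: G-A =  6 → G
  i=22: A-J = 17 → R
  i=23: T-R =  2 → C
  i=24: Y-G = 18 → S
  i=25: W-V =  1 → B
  i=26: L-Y = 13 → N
  i=27: Q-T = 23 → X
  i=28: Y-S =  6 → G
  i=29: R-A = 17 → R
  i=30: X-V =  2 → C
  i=31: N-V = 18 → S
  i=32: V-U =  1 → B
  i=33: K-X = 13 → N
  i=34: N-Q = 23 → X
  i=35: F-Z =  6 → G
  i=36: I-R = 17 → R
  i=37: L-J =  2 → C
  i=38: S-A = 18 → S
  i=39: P-O =  1 → B
  shifts repeat with period 7: GRCSBNX

GRCSBNX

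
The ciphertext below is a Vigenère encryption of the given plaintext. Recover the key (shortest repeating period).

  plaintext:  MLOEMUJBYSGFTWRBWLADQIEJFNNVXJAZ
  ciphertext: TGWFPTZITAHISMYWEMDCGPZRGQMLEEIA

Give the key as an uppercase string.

HVIBDZQ

  i= 0: T-M =  7 → H
  i= 1: G-L = 21 → V
  i= 2: W-O =  8 → I
  i= 3: F-E =  1 → B
  i= 4: P-M =  3 → D
  i= 5: T-U = 25 → Z
  i= 6: Z-J = 16 → Q
  i= 7: I-B =  7 → H
  i= 8: T-Y = 21 → V
  i= 9: A-S =  8 → I
  i=10: H-G =  1 → B
  i=11: I-F =  3 → D
  i=12: S-T = 25 → Z
  i=13: M-W = 16 → Q
  i=14: Y-R =  7 → H
  i=15: W-B = 21 → V
  i=16: E-W =  8 → I
  i=17: M-L =  1 → B
  i=18: D-A =  3 → D
  i=19: C-D = 25 → Z
  i=20: G-Q = 16 → Q
  i=21: P-I =  7 → H
  i=22: Z-E = 21 → V
  i=23: R-J =  8 → I
  i=24: G-F =  1 → B
  i=25: Q-N =  3 → D
  i=26: M-N = 25 → Z
  i=27: L-V = 16 → Q
  i=28: E-X =  7 → H
  i=29: E-J = 21 → V
  i=30: I-A =  8 → I
  i=31: A-Z =  1 → B
  shifts repeat with period 7: HVIBDZQ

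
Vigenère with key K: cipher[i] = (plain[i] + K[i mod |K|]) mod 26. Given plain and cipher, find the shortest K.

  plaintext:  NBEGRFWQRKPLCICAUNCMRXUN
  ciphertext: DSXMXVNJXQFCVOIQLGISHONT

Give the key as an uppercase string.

  i= 0: D-N = 16 → Q
  i= 1: S-B = 17 → R
  i= 2: X-E = 19 → T
  i= 3: M-G =  6 → G
  i= 4: X-R =  6 → G
  i= 5: V-F = 16 → Q
  i= 6: N-W = 17 → R
  i= 7: J-Q = 19 → T
  i= 8: X-R =  6 → G
  i= 9: Q-K =  6 → G
  i=10: F-P = 16 → Q
  i=11: C-L = 17 → R
  i=12: V-C = 19 → T
  i=13: O-I =  6 → G
  i=14: I-C =  6 → G
  i=15: Q-A = 16 → Q
  i=16: L-U = 17 → R
  i=17: G-N = 19 → T
  i=18: I-C =  6 → G
  i=19: S-M =  6 → G
  i=20: H-R = 16 → Q
  i=21: O-X = 17 → R
  i=22: N-U = 19 → T
  i=23: T-N =  6 → G
  shifts repeat with period 5: QRTGG

QRTGG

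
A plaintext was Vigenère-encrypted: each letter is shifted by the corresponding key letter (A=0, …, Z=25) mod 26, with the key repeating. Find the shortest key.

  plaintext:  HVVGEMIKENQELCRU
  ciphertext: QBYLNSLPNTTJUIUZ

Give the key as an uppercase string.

JGDF

  i= 0: Q-H =  9 → J
  i= 1: B-V =  6 → G
  i= 2: Y-V =  3 → D
  i= 3: L-G =  5 → F
  i= 4: N-E =  9 → J
  i= 5: S-M =  6 → G
  i= 6: L-I =  3 → D
  i= 7: P-K =  5 → F
  i= 8: N-E =  9 → J
  i= 9: T-N =  6 → G
  i=10: T-Q =  3 → D
  i=11: J-E =  5 → F
  i=12: U-L =  9 → J
  i=13: I-C =  6 → G
  i=14: U-R =  3 → D
  i=15: Z-U =  5 → F
  shifts repeat with period 4: JGDF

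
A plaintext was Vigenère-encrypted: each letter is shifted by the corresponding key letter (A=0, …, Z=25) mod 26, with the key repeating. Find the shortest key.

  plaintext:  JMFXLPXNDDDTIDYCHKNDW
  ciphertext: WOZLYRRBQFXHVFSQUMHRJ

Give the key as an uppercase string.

  i= 0: W-J = 13 → N
  i= 1: O-M =  2 → C
  i= 2: Z-F = 20 → U
  i= 3: L-X = 14 → O
  i= 4: Y-L = 13 → N
  i= 5: R-P =  2 → C
  i= 6: R-X = 20 → U
  i= 7: B-N = 14 → O
  i= 8: Q-D = 13 → N
  i= 9: F-D =  2 → C
  i=10: X-D = 20 → U
  i=11: H-T = 14 → O
  i=12: V-I = 13 → N
  i=13: F-D =  2 → C
  i=14: S-Y = 20 → U
  i=15: Q-C = 14 → O
  i=16: U-H = 13 → N
  i=17: M-K =  2 → C
  i=18: H-N = 20 → U
  i=19: R-D = 14 → O
  i=20: J-W = 13 → N
  shifts repeat with period 4: NCUO

NCUO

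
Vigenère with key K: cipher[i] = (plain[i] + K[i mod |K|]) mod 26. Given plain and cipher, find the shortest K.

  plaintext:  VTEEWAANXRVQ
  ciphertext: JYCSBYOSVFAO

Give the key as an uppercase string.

  i= 0: J-V = 14 → O
  i= 1: Y-T =  5 → F
  i= 2: C-E = 24 → Y
  i= 3: S-E = 14 → O
  i= 4: B-W =  5 → F
  i= 5: Y-A = 24 → Y
  i= 6: O-A = 14 → O
  i= 7: S-N =  5 → F
  i= 8: V-X = 24 → Y
  i= 9: F-R = 14 → O
  i=10: A-V =  5 → F
  i=11: O-Q = 24 → Y
  shifts repeat with period 3: OFY

OFY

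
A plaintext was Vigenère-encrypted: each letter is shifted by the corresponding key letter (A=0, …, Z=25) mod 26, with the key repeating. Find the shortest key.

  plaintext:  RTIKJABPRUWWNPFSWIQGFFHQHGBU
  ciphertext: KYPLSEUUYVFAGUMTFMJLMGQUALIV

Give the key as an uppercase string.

TFHBJE

  i= 0: K-R = 19 → T
  i= 1: Y-T =  5 → F
  i= 2: P-I =  7 → H
  i= 3: L-K =  1 → B
  i= 4: S-J =  9 → J
  i= 5: E-A =  4 → E
  i= 6: U-B = 19 → T
  i= 7: U-P =  5 → F
  i= 8: Y-R =  7 → H
  i= 9: V-U =  1 → B
  i=10: F-W =  9 → J
  i=11: A-W =  4 → E
  i=12: G-N = 19 → T
  i=13: U-P =  5 → F
  i=14: M-F =  7 → H
  i=15: T-S =  1 → B
  i=16: F-W =  9 → J
  i=17: M-I =  4 → E
  i=18: J-Q = 19 → T
  i=19: L-G =  5 → F
  i=20: M-F =  7 → H
  i=21: G-F =  1 → B
  i=22: Q-H =  9 → J
  i=23: U-Q =  4 → E
  i=24: A-H = 19 → T
  i=25: L-G =  5 → F
  i=26: I-B =  7 → H
  i=27: V-U =  1 → B
  shifts repeat with period 6: TFHBJE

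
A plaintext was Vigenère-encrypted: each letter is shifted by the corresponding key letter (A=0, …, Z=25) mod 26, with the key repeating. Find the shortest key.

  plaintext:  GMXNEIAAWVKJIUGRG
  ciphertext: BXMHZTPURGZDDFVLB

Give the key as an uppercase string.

  i= 0: B-G = 21 → V
  i= 1: X-M = 11 → L
  i= 2: M-X = 15 → P
  i= 3: H-N = 20 → U
  i= 4: Z-E = 21 → V
  i= 5: T-I = 11 → L
  i= 6: P-A = 15 → P
  i= 7: U-A = 20 → U
  i= 8: R-W = 21 → V
  i= 9: G-V = 11 → L
  i=10: Z-K = 15 → P
  i=11: D-J = 20 → U
  i=12: D-I = 21 → V
  i=13: F-U = 11 → L
  i=14: V-G = 15 → P
  i=15: L-R = 20 → U
  i=16: B-G = 21 → V
  shifts repeat with period 4: VLPU

VLPU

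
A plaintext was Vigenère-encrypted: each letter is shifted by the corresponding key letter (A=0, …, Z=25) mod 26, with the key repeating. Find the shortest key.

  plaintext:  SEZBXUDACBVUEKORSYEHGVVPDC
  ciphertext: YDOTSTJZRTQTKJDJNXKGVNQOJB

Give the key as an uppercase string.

GZPSVZ

  i= 0: Y-S =  6 → G
  i= 1: D-E = 25 → Z
  i= 2: O-Z = 15 → P
  i= 3: T-B = 18 → S
  i= 4: S-X = 21 → V
  i= 5: T-U = 25 → Z
  i= 6: J-D =  6 → G
  i= 7: Z-A = 25 → Z
  i= 8: R-C = 15 → P
  i= 9: T-B = 18 → S
  i=10: Q-V = 21 → V
  i=11: T-U = 25 → Z
  i=12: K-E =  6 → G
  i=13: J-K = 25 → Z
  i=14: D-O = 15 → P
  i=15: J-R = 18 → S
  i=16: N-S = 21 → V
  i=17: X-Y = 25 → Z
  i=18: K-E =  6 → G
  i=19: G-H = 25 → Z
  i=20: V-G = 15 → P
  i=21: N-V = 18 → S
  i=22: Q-V = 21 → V
  i=23: O-P = 25 → Z
  i=24: J-D =  6 → G
  i=25: B-C = 25 → Z
  shifts repeat with period 6: GZPSVZ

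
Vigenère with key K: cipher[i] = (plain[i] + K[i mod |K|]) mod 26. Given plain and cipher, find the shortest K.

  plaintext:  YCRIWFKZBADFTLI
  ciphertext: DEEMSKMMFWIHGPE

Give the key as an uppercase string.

  i= 0: D-Y =  5 → F
  i= 1: E-C =  2 → C
  i= 2: E-R = 13 → N
  i= 3: M-I =  4 → E
  i= 4: S-W = 22 → W
  i= 5: K-F =  5 → F
  i= 6: M-K =  2 → C
  i= 7: M-Z = 13 → N
  i= 8: F-B =  4 → E
  i= 9: W-A = 22 → W
  i=10: I-D =  5 → F
  i=11: H-F =  2 → C
  i=12: G-T = 13 → N
  i=13: P-L =  4 → E
  i=14: E-I = 22 → W
  shifts repeat with period 5: FCNEW

FCNEW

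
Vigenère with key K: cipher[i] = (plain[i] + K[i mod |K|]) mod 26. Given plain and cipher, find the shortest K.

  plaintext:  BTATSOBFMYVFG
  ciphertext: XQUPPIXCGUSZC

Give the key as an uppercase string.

  i= 0: X-B = 22 → W
  i= 1: Q-T = 23 → X
  i= 2: U-A = 20 → U
  i= 3: P-T = 22 → W
  i= 4: P-S = 23 → X
  i= 5: I-O = 20 → U
  i= 6: X-B = 22 → W
  i= 7: C-F = 23 → X
  i= 8: G-M = 20 → U
  i= 9: U-Y = 22 → W
  i=10: S-V = 23 → X
  i=11: Z-F = 20 → U
  i=12: C-G = 22 → W
  shifts repeat with period 3: WXU

WXU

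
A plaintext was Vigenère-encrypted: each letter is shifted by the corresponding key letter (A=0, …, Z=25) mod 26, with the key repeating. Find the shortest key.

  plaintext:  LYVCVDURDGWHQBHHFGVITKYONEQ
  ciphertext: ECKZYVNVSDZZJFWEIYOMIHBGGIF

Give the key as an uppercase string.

  i= 0: E-L = 19 → T
  i= 1: C-Y =  4 → E
  i= 2: K-V = 15 → P
  i= 3: Z-C = 23 → X
  i= 4: Y-V =  3 → D
  i= 5: V-D = 18 → S
  i= 6: N-U = 19 → T
  i= 7: V-R =  4 → E
  i= 8: S-D = 15 → P
  i= 9: D-G = 23 → X
  i=10: Z-W =  3 → D
  i=11: Z-H = 18 → S
  i=12: J-Q = 19 → T
  i=13: F-B =  4 → E
  i=14: W-H = 15 → P
  i=15: E-H = 23 → X
  i=16: I-F =  3 → D
  i=17: Y-G = 18 → S
  i=18: O-V = 19 → T
  i=19: M-I =  4 → E
  i=20: I-T = 15 → P
  i=21: H-K = 23 → X
  i=22: B-Y =  3 → D
  i=23: G-O = 18 → S
  i=24: G-N = 19 → T
  i=25: I-E =  4 → E
  i=26: F-Q = 15 → P
  shifts repeat with period 6: TEPXDS

TEPXDS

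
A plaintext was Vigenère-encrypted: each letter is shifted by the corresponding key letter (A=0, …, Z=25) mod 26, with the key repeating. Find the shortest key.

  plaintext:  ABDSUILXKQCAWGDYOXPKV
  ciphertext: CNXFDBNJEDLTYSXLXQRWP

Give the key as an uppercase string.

CMUNJT

  i= 0: C-A =  2 → C
  i= 1: N-B = 12 → M
  i= 2: X-D = 20 → U
  i= 3: F-S = 13 → N
  i= 4: D-U =  9 → J
  i= 5: B-I = 19 → T
  i= 6: N-L =  2 → C
  i= 7: J-X = 12 → M
  i= 8: E-K = 20 → U
  i= 9: D-Q = 13 → N
  i=10: L-C =  9 → J
  i=11: T-A = 19 → T
  i=12: Y-W =  2 → C
  i=13: S-G = 12 → M
  i=14: X-D = 20 → U
  i=15: L-Y = 13 → N
  i=16: X-O =  9 → J
  i=17: Q-X = 19 → T
  i=18: R-P =  2 → C
  i=19: W-K = 12 → M
  i=20: P-V = 20 → U
  shifts repeat with period 6: CMUNJT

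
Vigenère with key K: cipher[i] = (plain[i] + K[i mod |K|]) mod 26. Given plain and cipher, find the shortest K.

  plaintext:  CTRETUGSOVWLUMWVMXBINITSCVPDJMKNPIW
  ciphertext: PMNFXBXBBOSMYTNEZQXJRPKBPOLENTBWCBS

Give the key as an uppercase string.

NTWBEHRJ

  i= 0: P-C = 13 → N
  i= 1: M-T = 19 → T
  i= 2: N-R = 22 → W
  i= 3: F-E =  1 → B
  i= 4: X-T =  4 → E
  i= 5: B-U =  7 → H
  i= 6: X-G = 17 → R
  i= 7: B-S =  9 → J
  i= 8: B-O = 13 → N
  i= 9: O-V = 19 → T
  i=10: S-W = 22 → W
  i=11: M-L =  1 → B
  i=12: Y-U =  4 → E
  i=13: T-M =  7 → H
  i=14: N-W = 17 → R
  i=15: E-V =  9 → J
  i=16: Z-M = 13 → N
  i=17: Q-X = 19 → T
  i=18: X-B = 22 → W
  i=19: J-I =  1 → B
  i=20: R-N =  4 → E
  i=21: P-I =  7 → H
  i=22: K-T = 17 → R
  i=23: B-S =  9 → J
  i=24: P-C = 13 → N
  i=25: O-V = 19 → T
  i=26: L-P = 22 → W
  i=27: E-D =  1 → B
  i=28: N-J =  4 → E
  i=29: T-M =  7 → H
  i=30: B-K = 17 → R
  i=31: W-N =  9 → J
  i=32: C-P = 13 → N
  i=33: B-I = 19 → T
  i=34: S-W = 22 → W
  shifts repeat with period 8: NTWBEHRJ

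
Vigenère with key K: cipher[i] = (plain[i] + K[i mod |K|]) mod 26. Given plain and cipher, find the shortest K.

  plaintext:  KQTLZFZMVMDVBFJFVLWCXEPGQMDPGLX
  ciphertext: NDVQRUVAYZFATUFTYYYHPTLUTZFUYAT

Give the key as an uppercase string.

DNCFSPWO

  i= 0: N-K =  3 → D
  i= 1: D-Q = 13 → N
  i= 2: V-T =  2 → C
  i= 3: Q-L =  5 → F
  i= 4: R-Z = 18 → S
  i= 5: U-F = 15 → P
  i= 6: V-Z = 22 → W
  i= 7: A-M = 14 → O
  i= 8: Y-V =  3 → D
  i= 9: Z-M = 13 → N
  i=10: F-D =  2 → C
  i=11: A-V =  5 → F
  i=12: T-B = 18 → S
  i=13: U-F = 15 → P
  i=14: F-J = 22 → W
  i=15: T-F = 14 → O
  i=16: Y-V =  3 → D
  i=17: Y-L = 13 → N
  i=18: Y-W =  2 → C
  i=19: H-C =  5 → F
  i=20: P-X = 18 → S
  i=21: T-E = 15 → P
  i=22: L-P = 22 → W
  i=23: U-G = 14 → O
  i=24: T-Q =  3 → D
  i=25: Z-M = 13 → N
  i=26: F-D =  2 → C
  i=27: U-P =  5 → F
  i=28: Y-G = 18 → S
  i=29: A-L = 15 → P
  i=30: T-X = 22 → W
  shifts repeat with period 8: DNCFSPWO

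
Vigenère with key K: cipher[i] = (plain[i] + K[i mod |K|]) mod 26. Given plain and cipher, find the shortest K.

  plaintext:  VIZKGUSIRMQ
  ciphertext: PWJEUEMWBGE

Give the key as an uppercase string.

UOK

  i= 0: P-V = 20 → U
  i= 1: W-I = 14 → O
  i= 2: J-Z = 10 → K
  i= 3: E-K = 20 → U
  i= 4: U-G = 14 → O
  i= 5: E-U = 10 → K
  i= 6: M-S = 20 → U
  i= 7: W-I = 14 → O
  i= 8: B-R = 10 → K
  i= 9: G-M = 20 → U
  i=10: E-Q = 14 → O
  shifts repeat with period 3: UOK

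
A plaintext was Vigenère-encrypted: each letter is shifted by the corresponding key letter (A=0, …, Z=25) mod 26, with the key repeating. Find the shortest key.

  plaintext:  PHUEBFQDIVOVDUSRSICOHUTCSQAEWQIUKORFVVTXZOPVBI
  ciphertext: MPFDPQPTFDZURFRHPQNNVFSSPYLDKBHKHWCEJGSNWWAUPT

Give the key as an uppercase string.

XILZOLZQ

  i= 0: M-P = 23 → X
  i= 1: P-H =  8 → I
  i= 2: F-U = 11 → L
  i= 3: D-E = 25 → Z
  i= 4: P-B = 14 → O
  i= 5: Q-F = 11 → L
  i= 6: P-Q = 25 → Z
  i= 7: T-D = 16 → Q
  i= 8: F-I = 23 → X
  i= 9: D-V =  8 → I
  i=10: Z-O = 11 → L
  i=11: U-V = 25 → Z
  i=12: R-D = 14 → O
  i=13: F-U = 11 → L
  i=14: R-S = 25 → Z
  i=15: H-R = 16 → Q
  i=16: P-S = 23 → X
  i=17: Q-I =  8 → I
  i=18: N-C = 11 → L
  i=19: N-O = 25 → Z
  i=20: V-H = 14 → O
  i=21: F-U = 11 → L
  i=22: S-T = 25 → Z
  i=23: S-C = 16 → Q
  i=24: P-S = 23 → X
  i=25: Y-Q =  8 → I
  i=26: L-A = 11 → L
  i=27: D-E = 25 → Z
  i=28: K-W = 14 → O
  i=29: B-Q = 11 → L
  i=30: H-I = 25 → Z
  i=31: K-U = 16 → Q
  i=32: H-K = 23 → X
  i=33: W-O =  8 → I
  i=34: C-R = 11 → L
  i=35: E-F = 25 → Z
  i=36: J-V = 14 → O
  i=37: G-V = 11 → L
  i=38: S-T = 25 → Z
  i=39: N-X = 16 → Q
  i=40: W-Z = 23 → X
  i=41: W-O =  8 → I
  i=42: A-P = 11 → L
  i=43: U-V = 25 → Z
  i=44: P-B = 14 → O
  i=45: T-I = 11 → L
  shifts repeat with period 8: XILZOLZQ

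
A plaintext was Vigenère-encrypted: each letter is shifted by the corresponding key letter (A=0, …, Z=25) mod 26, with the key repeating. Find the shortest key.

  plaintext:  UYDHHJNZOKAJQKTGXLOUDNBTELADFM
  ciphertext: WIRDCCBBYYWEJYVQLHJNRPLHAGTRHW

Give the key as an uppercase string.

CKOWVTO

  i= 0: W-U =  2 → C
  i= 1: I-Y = 10 → K
  i= 2: R-D = 14 → O
  i= 3: D-H = 22 → W
  i= 4: C-H = 21 → V
  i= 5: C-J = 19 → T
  i= 6: B-N = 14 → O
  i= 7: B-Z =  2 → C
  i= 8: Y-O = 10 → K
  i= 9: Y-K = 14 → O
  i=10: W-A = 22 → W
  i=11: E-J = 21 → V
  i=12: J-Q = 19 → T
  i=13: Y-K = 14 → O
  i=14: V-T =  2 → C
  i=15: Q-G = 10 → K
  i=16: L-X = 14 → O
  i=17: H-L = 22 → W
  i=18: J-O = 21 → V
  i=19: N-U = 19 → T
  i=20: R-D = 14 → O
  i=21: P-N =  2 → C
  i=22: L-B = 10 → K
  i=23: H-T = 14 → O
  i=24: A-E = 22 → W
  i=25: G-L = 21 → V
  i=26: T-A = 19 → T
  i=27: R-D = 14 → O
  i=28: H-F =  2 → C
  i=29: W-M = 10 → K
  shifts repeat with period 7: CKOWVTO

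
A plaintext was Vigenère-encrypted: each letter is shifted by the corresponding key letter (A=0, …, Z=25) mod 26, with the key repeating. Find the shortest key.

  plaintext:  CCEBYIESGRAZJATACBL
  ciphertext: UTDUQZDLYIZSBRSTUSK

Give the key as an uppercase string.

  i= 0: U-C = 18 → S
  i= 1: T-C = 17 → R
  i= 2: D-E = 25 → Z
  i= 3: U-B = 19 → T
  i= 4: Q-Y = 18 → S
  i= 5: Z-I = 17 → R
  i= 6: D-E = 25 → Z
  i= 7: L-S = 19 → T
  i= 8: Y-G = 18 → S
  i= 9: I-R = 17 → R
  i=10: Z-A = 25 → Z
  i=11: S-Z = 19 → T
  i=12: B-J = 18 → S
  i=13: R-A = 17 → R
  i=14: S-T = 25 → Z
  i=15: T-A = 19 → T
  i=16: U-C = 18 → S
  i=17: S-B = 17 → R
  i=18: K-L = 25 → Z
  shifts repeat with period 4: SRZT

SRZT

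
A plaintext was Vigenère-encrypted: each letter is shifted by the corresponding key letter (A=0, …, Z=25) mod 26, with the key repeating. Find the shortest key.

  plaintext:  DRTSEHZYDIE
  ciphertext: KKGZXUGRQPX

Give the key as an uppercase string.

  i= 0: K-D =  7 → H
  i= 1: K-R = 19 → T
  i= 2: G-T = 13 → N
  i= 3: Z-S =  7 → H
  i= 4: X-E = 19 → T
  i= 5: U-H = 13 → N
  i= 6: G-Z =  7 → H
  i= 7: R-Y = 19 → T
  i= 8: Q-D = 13 → N
  i= 9: P-I =  7 → H
  i=10: X-E = 19 → T
  shifts repeat with period 3: HTN

HTN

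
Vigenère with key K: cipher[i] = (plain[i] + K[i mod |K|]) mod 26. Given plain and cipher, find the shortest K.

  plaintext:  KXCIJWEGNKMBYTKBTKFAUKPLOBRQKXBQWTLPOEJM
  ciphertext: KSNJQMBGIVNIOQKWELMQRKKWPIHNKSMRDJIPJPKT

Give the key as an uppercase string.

  i= 0: K-K =  0 → A
  i= 1: S-X = 21 → V
  i= 2: N-C = 11 → L
  i= 3: J-I =  1 → B
  i= 4: Q-J =  7 → H
  i= 5: M-W = 16 → Q
  i= 6: B-E = 23 → X
  i= 7: G-G =  0 → A
  i= 8: I-N = 21 → V
  i= 9: V-K = 11 → L
  i=10: N-M =  1 → B
  i=11: I-B =  7 → H
  i=12: O-Y = 16 → Q
  i=13: Q-T = 23 → X
  i=14: K-K =  0 → A
  i=15: W-B = 21 → V
  i=16: E-T = 11 → L
  i=17: L-K =  1 → B
  i=18: M-F =  7 → H
  i=19: Q-A = 16 → Q
  i=20: R-U = 23 → X
  i=21: K-K =  0 → A
  i=22: K-P = 21 → V
  i=23: W-L = 11 → L
  i=24: P-O =  1 → B
  i=25: I-B =  7 → H
  i=26: H-R = 16 → Q
  i=27: N-Q = 23 → X
  i=28: K-K =  0 → A
  i=29: S-X = 21 → V
  i=30: M-B = 11 → L
  i=31: R-Q =  1 → B
  i=32: D-W =  7 → H
  i=33: J-T = 16 → Q
  i=34: I-L = 23 → X
  i=35: P-P =  0 → A
  i=36: J-O = 21 → V
  i=37: P-E = 11 → L
  i=38: K-J =  1 → B
  i=39: T-M =  7 → H
  shifts repeat with period 7: AVLBHQX

AVLBHQX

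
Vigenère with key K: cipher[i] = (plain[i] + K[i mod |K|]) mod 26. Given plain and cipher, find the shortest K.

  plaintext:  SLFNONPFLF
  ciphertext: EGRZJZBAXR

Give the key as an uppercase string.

  i= 0: E-S = 12 → M
  i= 1: G-L = 21 → V
  i= 2: R-F = 12 → M
  i= 3: Z-N = 12 → M
  i= 4: J-O = 21 → V
  i= 5: Z-N = 12 → M
  i= 6: B-P = 12 → M
  i= 7: A-F = 21 → V
  i= 8: X-L = 12 → M
  i= 9: R-F = 12 → M
  shifts repeat with period 3: MVM

MVM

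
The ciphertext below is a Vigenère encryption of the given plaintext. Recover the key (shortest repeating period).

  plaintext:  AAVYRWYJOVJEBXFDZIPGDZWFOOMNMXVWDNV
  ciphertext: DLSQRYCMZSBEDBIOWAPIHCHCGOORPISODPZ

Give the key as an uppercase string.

DLXSACE

  i= 0: D-A =  3 → D
  i= 1: L-A = 11 → L
  i= 2: S-V = 23 → X
  i= 3: Q-Y = 18 → S
  i= 4: R-R =  0 → A
  i= 5: Y-W =  2 → C
  i= 6: C-Y =  4 → E
  i= 7: M-J =  3 → D
  i= 8: Z-O = 11 → L
  i= 9: S-V = 23 → X
  i=10: B-J = 18 → S
  i=11: E-E =  0 → A
  i=12: D-B =  2 → C
  i=13: B-X =  4 → E
  i=14: I-F =  3 → D
  i=15: O-D = 11 → L
  i=16: W-Z = 23 → X
  i=17: A-I = 18 → S
  i=18: P-P =  0 → A
  i=19: I-G =  2 → C
  i=20: H-D =  4 → E
  i=21: C-Z =  3 → D
  i=22: H-W = 11 → L
  i=23: C-F = 23 → X
  i=24: G-O = 18 → S
  i=25: O-O =  0 → A
  i=26: O-M =  2 → C
  i=27: R-N =  4 → E
  i=28: P-M =  3 → D
  i=29: I-X = 11 → L
  i=30: S-V = 23 → X
  i=31: O-W = 18 → S
  i=32: D-D =  0 → A
  i=33: P-N =  2 → C
  i=34: Z-V =  4 → E
  shifts repeat with period 7: DLXSACE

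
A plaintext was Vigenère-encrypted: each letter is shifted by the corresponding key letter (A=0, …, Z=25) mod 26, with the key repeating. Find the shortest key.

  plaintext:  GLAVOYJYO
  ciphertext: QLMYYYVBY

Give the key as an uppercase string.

KAMD

  i= 0: Q-G = 10 → K
  i= 1: L-L =  0 → A
  i= 2: M-A = 12 → M
  i= 3: Y-V =  3 → D
  i= 4: Y-O = 10 → K
  i= 5: Y-Y =  0 → A
  i= 6: V-J = 12 → M
  i= 7: B-Y =  3 → D
  i= 8: Y-O = 10 → K
  shifts repeat with period 4: KAMD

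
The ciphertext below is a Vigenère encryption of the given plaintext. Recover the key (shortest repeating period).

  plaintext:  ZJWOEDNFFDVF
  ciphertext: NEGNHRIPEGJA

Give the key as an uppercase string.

OVKZD

  i= 0: N-Z = 14 → O
  i= 1: E-J = 21 → V
  i= 2: G-W = 10 → K
  i= 3: N-O = 25 → Z
  i= 4: H-E =  3 → D
  i= 5: R-D = 14 → O
  i= 6: I-N = 21 → V
  i= 7: P-F = 10 → K
  i= 8: E-F = 25 → Z
  i= 9: G-D =  3 → D
  i=10: J-V = 14 → O
  i=11: A-F = 21 → V
  shifts repeat with period 5: OVKZD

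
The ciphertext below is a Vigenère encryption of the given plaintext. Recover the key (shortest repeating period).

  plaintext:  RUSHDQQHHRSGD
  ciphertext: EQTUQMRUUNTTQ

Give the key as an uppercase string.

  i= 0: E-R = 13 → N
  i= 1: Q-U = 22 → W
  i= 2: T-S =  1 → B
  i= 3: U-H = 13 → N
  i= 4: Q-D = 13 → N
  i= 5: M-Q = 22 → W
  i= 6: R-Q =  1 → B
  i= 7: U-H = 13 → N
  i= 8: U-H = 13 → N
  i= 9: N-R = 22 → W
  i=10: T-S =  1 → B
  i=11: T-G = 13 → N
  i=12: Q-D = 13 → N
  shifts repeat with period 4: NWBN

NWBN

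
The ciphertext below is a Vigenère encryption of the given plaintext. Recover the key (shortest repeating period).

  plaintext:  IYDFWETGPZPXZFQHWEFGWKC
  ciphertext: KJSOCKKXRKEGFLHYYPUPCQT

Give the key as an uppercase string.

CLPJGGRR

  i= 0: K-I =  2 → C
  i= 1: J-Y = 11 → L
  i= 2: S-D = 15 → P
  i= 3: O-F =  9 → J
  i= 4: C-W =  6 → G
  i= 5: K-E =  6 → G
  i= 6: K-T = 17 → R
  i= 7: X-G = 17 → R
  i= 8: R-P =  2 → C
  i= 9: K-Z = 11 → L
  i=10: E-P = 15 → P
  i=11: G-X =  9 → J
  i=12: F-Z =  6 → G
  i=13: L-F =  6 → G
  i=14: H-Q = 17 → R
  i=15: Y-H = 17 → R
  i=16: Y-W =  2 → C
  i=17: P-E = 11 → L
  i=18: U-F = 15 → P
  i=19: P-G =  9 → J
  i=20: C-W =  6 → G
  i=21: Q-K =  6 → G
  i=22: T-C = 17 → R
  shifts repeat with period 8: CLPJGGRR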